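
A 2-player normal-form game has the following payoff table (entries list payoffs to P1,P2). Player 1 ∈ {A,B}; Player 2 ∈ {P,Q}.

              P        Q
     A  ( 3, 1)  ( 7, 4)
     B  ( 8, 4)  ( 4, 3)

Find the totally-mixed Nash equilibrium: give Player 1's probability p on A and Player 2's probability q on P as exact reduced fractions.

p=1/4, q=3/8

P1 indiff ⇒ q·3+(1-q)·7 = q·8+(1-q)·4 ⇒ q(-5) = (1-q)(-3) ⇒ q = 3/8
P2 indiff ⇒ p·1+(1-p)·4 = p·4+(1-p)·3 ⇒ p(-3) = (1-p)(-1) ⇒ p = 1/4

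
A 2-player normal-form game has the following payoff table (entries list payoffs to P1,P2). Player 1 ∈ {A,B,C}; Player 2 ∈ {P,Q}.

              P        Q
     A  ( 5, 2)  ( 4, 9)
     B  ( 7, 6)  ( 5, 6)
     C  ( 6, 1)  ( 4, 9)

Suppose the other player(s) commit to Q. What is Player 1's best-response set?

BR_1 = {B}

u_1(A vs Q) = 4
u_1(B vs Q) = 5
u_1(C vs Q) = 4
max payoff 5 at {B}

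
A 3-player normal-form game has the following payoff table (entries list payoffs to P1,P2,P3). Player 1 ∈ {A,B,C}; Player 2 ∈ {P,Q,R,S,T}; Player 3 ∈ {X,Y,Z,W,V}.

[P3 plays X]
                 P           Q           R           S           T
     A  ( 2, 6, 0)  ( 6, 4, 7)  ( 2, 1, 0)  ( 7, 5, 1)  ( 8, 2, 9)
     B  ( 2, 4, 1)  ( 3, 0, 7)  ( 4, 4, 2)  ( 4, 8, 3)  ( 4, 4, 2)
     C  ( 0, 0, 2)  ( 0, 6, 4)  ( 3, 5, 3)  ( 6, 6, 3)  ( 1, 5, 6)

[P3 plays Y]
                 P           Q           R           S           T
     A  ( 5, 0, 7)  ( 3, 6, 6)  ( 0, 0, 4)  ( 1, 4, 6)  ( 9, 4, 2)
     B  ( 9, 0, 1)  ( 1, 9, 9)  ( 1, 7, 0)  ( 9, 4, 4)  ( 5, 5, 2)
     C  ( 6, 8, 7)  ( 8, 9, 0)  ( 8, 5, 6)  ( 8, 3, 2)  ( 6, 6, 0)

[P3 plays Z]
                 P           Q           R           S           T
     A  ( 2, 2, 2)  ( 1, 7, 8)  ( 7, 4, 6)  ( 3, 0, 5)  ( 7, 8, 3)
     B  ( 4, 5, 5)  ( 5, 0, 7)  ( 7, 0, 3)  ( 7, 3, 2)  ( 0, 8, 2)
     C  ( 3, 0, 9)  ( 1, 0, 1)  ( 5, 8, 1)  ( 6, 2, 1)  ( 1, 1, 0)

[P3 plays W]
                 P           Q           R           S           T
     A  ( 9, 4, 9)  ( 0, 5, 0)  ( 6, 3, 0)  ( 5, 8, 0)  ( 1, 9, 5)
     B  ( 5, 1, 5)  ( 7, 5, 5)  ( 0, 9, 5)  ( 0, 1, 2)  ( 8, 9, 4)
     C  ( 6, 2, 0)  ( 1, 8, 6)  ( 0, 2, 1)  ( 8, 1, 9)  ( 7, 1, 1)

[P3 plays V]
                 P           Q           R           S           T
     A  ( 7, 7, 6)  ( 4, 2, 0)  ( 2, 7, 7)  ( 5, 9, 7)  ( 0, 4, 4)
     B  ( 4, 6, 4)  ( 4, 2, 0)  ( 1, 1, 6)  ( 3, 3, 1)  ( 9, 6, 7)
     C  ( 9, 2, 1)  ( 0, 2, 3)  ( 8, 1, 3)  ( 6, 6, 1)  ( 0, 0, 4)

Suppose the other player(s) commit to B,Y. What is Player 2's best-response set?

argmax u_2 = {Q}

u_2(P vs B,Y) = 0
u_2(Q vs B,Y) = 9
u_2(R vs B,Y) = 7
u_2(S vs B,Y) = 4
u_2(T vs B,Y) = 5
max payoff 9 at {Q}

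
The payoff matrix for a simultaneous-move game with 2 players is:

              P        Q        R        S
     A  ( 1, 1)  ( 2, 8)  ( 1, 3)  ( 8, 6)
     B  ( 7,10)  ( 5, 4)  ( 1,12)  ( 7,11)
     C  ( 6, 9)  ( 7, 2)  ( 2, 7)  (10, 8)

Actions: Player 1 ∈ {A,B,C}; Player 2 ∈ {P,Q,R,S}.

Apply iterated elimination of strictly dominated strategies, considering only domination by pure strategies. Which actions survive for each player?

IESDS → P1:{B,C} P2:{P,R,S}

P1 drop A (C beats it: P:6>1 Q:7>2 R:2>1 S:10>8)
P2 drop Q (P beats it: B:10>4 C:9>2)
P1→{B,C} P2→{P,R,S}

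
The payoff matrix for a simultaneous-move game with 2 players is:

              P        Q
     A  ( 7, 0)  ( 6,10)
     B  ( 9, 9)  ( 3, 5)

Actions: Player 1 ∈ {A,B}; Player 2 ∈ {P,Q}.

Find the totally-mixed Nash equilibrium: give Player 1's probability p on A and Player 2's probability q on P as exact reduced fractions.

p=2/7, q=3/5

P1 indiff ⇒ q·7+(1-q)·6 = q·9+(1-q)·3 ⇒ q(-2) = (1-q)(-3) ⇒ q = 3/5
P2 indiff ⇒ p·0+(1-p)·9 = p·10+(1-p)·5 ⇒ p(-10) = (1-p)(-4) ⇒ p = 2/7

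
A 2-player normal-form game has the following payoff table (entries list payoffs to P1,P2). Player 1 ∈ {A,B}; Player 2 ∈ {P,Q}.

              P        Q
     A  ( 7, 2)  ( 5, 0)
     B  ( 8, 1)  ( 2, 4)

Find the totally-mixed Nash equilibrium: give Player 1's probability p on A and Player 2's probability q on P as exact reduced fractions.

P1 indiff ⇒ q·7+(1-q)·5 = q·8+(1-q)·2 ⇒ q(-1) = (1-q)(-3) ⇒ q = 3/4
P2 indiff ⇒ p·2+(1-p)·1 = p·0+(1-p)·4 ⇒ p(2) = (1-p)(3) ⇒ p = 3/5

P1 mixes 3/5 on A; P2 mixes 3/4 on P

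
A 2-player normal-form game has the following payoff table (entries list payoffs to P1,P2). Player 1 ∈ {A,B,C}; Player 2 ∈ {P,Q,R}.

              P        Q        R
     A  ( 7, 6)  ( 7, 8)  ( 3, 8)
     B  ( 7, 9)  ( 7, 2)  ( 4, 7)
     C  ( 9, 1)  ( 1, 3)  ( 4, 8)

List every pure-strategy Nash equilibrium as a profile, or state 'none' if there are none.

(A,P): not NE [P1→C gives 9>7; P2→R gives 8>6]
(A,Q): NE
(A,R): not NE [P1→C gives 4>3]
(B,P): not NE [P1→C gives 9>7]
(B,Q): not NE [P2→P gives 9>2]
(B,R): not NE [P2→P gives 9>7]
(C,P): not NE [P2→R gives 8>1]
(C,Q): not NE [P1→B gives 7>1; P2→R gives 8>3]
(C,R): NE

PSNE = {(A,Q), (C,R)}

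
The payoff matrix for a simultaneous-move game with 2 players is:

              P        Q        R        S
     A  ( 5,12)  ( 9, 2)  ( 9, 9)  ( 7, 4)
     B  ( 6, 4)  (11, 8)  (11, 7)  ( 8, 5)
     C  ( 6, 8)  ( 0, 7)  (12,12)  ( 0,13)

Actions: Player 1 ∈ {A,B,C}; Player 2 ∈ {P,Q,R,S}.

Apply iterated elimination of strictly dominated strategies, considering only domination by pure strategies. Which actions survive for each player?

Remaining: P1:{B,C} P2:{Q,R,S}

P1 drop A (B beats it: P:6>5 Q:11>9 R:11>9 S:8>7)
P2 drop P (R beats it: B:7>4 C:12>8)
P1→{B,C} P2→{Q,R,S}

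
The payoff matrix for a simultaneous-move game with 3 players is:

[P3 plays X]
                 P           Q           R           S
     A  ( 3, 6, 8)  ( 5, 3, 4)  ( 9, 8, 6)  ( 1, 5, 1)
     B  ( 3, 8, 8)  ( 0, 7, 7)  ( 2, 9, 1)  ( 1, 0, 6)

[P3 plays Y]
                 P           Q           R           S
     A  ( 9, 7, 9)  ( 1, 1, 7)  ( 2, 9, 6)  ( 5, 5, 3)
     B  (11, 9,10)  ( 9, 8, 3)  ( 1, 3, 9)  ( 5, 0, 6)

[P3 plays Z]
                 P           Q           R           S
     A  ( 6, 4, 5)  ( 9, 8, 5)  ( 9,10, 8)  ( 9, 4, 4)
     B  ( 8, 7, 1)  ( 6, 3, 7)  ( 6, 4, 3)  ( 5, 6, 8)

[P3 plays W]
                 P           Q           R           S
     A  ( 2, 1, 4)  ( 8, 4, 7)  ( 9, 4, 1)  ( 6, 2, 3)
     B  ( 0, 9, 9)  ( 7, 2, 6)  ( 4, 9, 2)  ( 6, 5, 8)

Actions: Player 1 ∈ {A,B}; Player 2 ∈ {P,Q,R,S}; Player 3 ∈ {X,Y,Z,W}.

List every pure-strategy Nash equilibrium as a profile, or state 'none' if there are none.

(A,P,X): not NE [P2→R gives 8>6; P3→Y gives 9>8]
(A,P,Y): not NE [P1→B gives 11>9; P2→R gives 9>7]
(A,P,Z): not NE [P1→B gives 8>6; P2→R gives 10>4; P3→Y gives 9>5]
(A,P,W): not NE [P2→R gives 4>1; P3→Y gives 9>4]
(A,Q,X): not NE [P2→R gives 8>3; P3→W gives 7>4]
(A,Q,Y): not NE [P1→B gives 9>1; P2→R gives 9>1]
(A,Q,Z): not NE [P2→R gives 10>8; P3→W gives 7>5]
(A,Q,W): NE
(A,R,X): not NE [P3→Z gives 8>6]
(A,R,Y): not NE [P3→Z gives 8>6]
(A,R,Z): NE
(A,R,W): not NE [P3→Z gives 8>1]
(A,S,X): not NE [P2→R gives 8>5; P3→Z gives 4>1]
(A,S,Y): not NE [P2→R gives 9>5; P3→Z gives 4>3]
(A,S,Z): not NE [P2→R gives 10>4]
(A,S,W): not NE [P2→R gives 4>2; P3→Z gives 4>3]
(B,P,X): not NE [P2→R gives 9>8; P3→Y gives 10>8]
(B,P,Y): NE
(B,P,Z): not NE [P3→Y gives 10>1]
(B,P,W): not NE [P1→A gives 2>0; P3→Y gives 10>9]
(B,Q,X): not NE [P1→A gives 5>0; P2→R gives 9>7]
(B,Q,Y): not NE [P2→P gives 9>8; P3→Z gives 7>3]
(B,Q,Z): not NE [P1→A gives 9>6; P2→P gives 7>3]
(B,Q,W): not NE [P1→A gives 8>7; P2→R gives 9>2; P3→Z gives 7>6]
(B,R,X): not NE [P1→A gives 9>2; P3→Y gives 9>1]
(B,R,Y): not NE [P1→A gives 2>1; P2→P gives 9>3]
(B,R,Z): not NE [P1→A gives 9>6; P2→P gives 7>4; P3→Y gives 9>3]
(B,R,W): not NE [P1→A gives 9>4; P3→Y gives 9>2]
(B,S,X): not NE [P2→R gives 9>0; P3→W gives 8>6]
(B,S,Y): not NE [P2→P gives 9>0; P3→W gives 8>6]
(B,S,Z): not NE [P1→A gives 9>5; P2→P gives 7>6]
(B,S,W): not NE [P2→R gives 9>5]

NE set: (A,Q,W), (A,R,Z), (B,P,Y)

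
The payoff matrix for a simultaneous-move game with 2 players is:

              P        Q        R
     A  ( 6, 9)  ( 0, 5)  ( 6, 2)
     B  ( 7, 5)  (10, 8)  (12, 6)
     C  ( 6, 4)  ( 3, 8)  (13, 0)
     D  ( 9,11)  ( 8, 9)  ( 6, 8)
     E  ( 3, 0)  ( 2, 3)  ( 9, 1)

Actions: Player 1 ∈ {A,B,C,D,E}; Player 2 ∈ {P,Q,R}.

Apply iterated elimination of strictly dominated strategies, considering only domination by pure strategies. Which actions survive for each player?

P1 drop A (B beats it: P:7>6 Q:10>0 R:12>6)
P1 drop E (B beats it: P:7>3 Q:10>2 R:12>9)
P2 drop R (Q beats it: B:8>6 C:8>0 D:9>8)
P1 drop C (B beats it: P:7>6 Q:10>3)
P1→{B,D} P2→{P,Q}

IESDS → P1:{B,D} P2:{P,Q}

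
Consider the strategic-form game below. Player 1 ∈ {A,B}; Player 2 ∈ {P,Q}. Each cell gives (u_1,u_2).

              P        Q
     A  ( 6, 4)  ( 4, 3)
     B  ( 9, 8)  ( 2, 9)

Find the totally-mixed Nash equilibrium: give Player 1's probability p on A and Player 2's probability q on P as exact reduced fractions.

P1 indiff ⇒ q·6+(1-q)·4 = q·9+(1-q)·2 ⇒ q(-3) = (1-q)(-2) ⇒ q = 2/5
P2 indiff ⇒ p·4+(1-p)·8 = p·3+(1-p)·9 ⇒ p(1) = (1-p)(1) ⇒ p = 1/2

P1 mixes 1/2 on A; P2 mixes 2/5 on P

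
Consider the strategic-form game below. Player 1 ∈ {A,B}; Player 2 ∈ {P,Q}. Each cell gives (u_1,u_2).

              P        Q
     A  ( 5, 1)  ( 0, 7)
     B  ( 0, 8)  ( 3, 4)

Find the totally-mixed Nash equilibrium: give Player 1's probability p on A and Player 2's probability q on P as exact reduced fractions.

P1 mixes 2/5 on A; P2 mixes 3/8 on P

P1 indiff ⇒ q·5+(1-q)·0 = q·0+(1-q)·3 ⇒ q(5) = (1-q)(3) ⇒ q = 3/8
P2 indiff ⇒ p·1+(1-p)·8 = p·7+(1-p)·4 ⇒ p(-6) = (1-p)(-4) ⇒ p = 2/5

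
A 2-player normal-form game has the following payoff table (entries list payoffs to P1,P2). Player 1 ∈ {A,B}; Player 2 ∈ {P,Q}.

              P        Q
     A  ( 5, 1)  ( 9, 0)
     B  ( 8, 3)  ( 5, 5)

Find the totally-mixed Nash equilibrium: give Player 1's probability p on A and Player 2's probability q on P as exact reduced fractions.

P1 indiff ⇒ q·5+(1-q)·9 = q·8+(1-q)·5 ⇒ q(-3) = (1-q)(-4) ⇒ q = 4/7
P2 indiff ⇒ p·1+(1-p)·3 = p·0+(1-p)·5 ⇒ p(1) = (1-p)(2) ⇒ p = 2/3

(p,q) = (2/3, 4/7)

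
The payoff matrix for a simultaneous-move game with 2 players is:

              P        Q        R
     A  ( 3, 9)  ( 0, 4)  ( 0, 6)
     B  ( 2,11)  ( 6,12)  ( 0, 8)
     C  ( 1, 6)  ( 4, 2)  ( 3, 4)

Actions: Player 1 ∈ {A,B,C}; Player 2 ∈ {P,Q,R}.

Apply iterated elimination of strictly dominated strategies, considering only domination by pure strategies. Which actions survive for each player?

P2 drop R (P beats it: A:9>6 B:11>8 C:6>4)
P1 drop C (B beats it: P:2>1 Q:6>4)
P1→{A,B} P2→{P,Q}

IESDS → P1:{A,B} P2:{P,Q}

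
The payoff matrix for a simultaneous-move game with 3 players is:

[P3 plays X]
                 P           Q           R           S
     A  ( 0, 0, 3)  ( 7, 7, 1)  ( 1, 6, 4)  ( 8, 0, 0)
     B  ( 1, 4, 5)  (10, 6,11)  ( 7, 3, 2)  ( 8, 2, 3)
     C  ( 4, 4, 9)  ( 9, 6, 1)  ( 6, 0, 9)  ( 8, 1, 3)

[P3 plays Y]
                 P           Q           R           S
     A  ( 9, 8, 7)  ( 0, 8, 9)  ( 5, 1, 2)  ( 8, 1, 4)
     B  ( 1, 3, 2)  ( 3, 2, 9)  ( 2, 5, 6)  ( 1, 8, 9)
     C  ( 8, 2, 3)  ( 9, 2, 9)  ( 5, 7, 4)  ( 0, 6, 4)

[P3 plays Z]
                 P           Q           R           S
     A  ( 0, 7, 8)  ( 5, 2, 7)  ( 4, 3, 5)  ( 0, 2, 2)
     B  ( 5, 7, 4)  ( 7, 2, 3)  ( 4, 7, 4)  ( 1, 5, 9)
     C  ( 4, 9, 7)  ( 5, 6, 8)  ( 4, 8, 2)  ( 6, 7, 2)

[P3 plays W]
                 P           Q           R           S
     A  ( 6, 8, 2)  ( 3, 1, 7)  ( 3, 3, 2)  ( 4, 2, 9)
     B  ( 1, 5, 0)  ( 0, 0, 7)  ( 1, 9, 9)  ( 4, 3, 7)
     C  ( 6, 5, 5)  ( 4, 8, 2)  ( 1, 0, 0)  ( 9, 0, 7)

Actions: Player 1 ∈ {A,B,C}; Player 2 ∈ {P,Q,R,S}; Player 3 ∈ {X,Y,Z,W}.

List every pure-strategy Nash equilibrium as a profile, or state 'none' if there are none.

PSNE = {(B,Q,X)}

(A,P,X): not NE [P1→C gives 4>0; P2→Q gives 7>0; P3→Z gives 8>3]
(A,P,Y): not NE [P3→Z gives 8>7]
(A,P,Z): not NE [P1→B gives 5>0]
(A,P,W): not NE [P3→Z gives 8>2]
(A,Q,X): not NE [P1→B gives 10>7; P3→Y gives 9>1]
(A,Q,Y): not NE [P1→C gives 9>0]
(A,Q,Z): not NE [P1→B gives 7>5; P2→P gives 7>2; P3→Y gives 9>7]
(A,Q,W): not NE [P1→C gives 4>3; P2→P gives 8>1; P3→Y gives 9>7]
(A,R,X): not NE [P1→B gives 7>1; P2→Q gives 7>6; P3→Z gives 5>4]
(A,R,Y): not NE [P2→Q gives 8>1; P3→Z gives 5>2]
(A,R,Z): not NE [P2→P gives 7>3]
(A,R,W): not NE [P2→P gives 8>3; P3→Z gives 5>2]
(A,S,X): not NE [P2→Q gives 7>0; P3→W gives 9>0]
(A,S,Y): not NE [P2→Q gives 8>1; P3→W gives 9>4]
(A,S,Z): not NE [P1→C gives 6>0; P2→P gives 7>2; P3→W gives 9>2]
(A,S,W): not NE [P1→C gives 9>4; P2→P gives 8>2]
(B,P,X): not NE [P1→C gives 4>1; P2→Q gives 6>4]
(B,P,Y): not NE [P1→A gives 9>1; P2→S gives 8>3; P3→X gives 5>2]
(B,P,Z): not NE [P3→X gives 5>4]
(B,P,W): not NE [P1→C gives 6>1; P2→R gives 9>5; P3→X gives 5>0]
(B,Q,X): NE
(B,Q,Y): not NE [P1→C gives 9>3; P2→S gives 8>2; P3→X gives 11>9]
(B,Q,Z): not NE [P2→R gives 7>2; P3→X gives 11>3]
(B,Q,W): not NE [P1→C gives 4>0; P2→R gives 9>0; P3→X gives 11>7]
(B,R,X): not NE [P2→Q gives 6>3; P3→W gives 9>2]
(B,R,Y): not NE [P1→C gives 5>2; P2→S gives 8>5; P3→W gives 9>6]
(B,R,Z): not NE [P3→W gives 9>4]
(B,R,W): not NE [P1→A gives 3>1]
(B,S,X): not NE [P2→Q gives 6>2; P3→Z gives 9>3]
(B,S,Y): not NE [P1→A gives 8>1]
(B,S,Z): not NE [P1→C gives 6>1; P2→R gives 7>5]
(B,S,W): not NE [P1→C gives 9>4; P2→R gives 9>3; P3→Z gives 9>7]
(C,P,X): not NE [P2→Q gives 6>4]
(C,P,Y): not NE [P1→A gives 9>8; P2→R gives 7>2; P3→X gives 9>3]
(C,P,Z): not NE [P1→B gives 5>4; P3→X gives 9>7]
(C,P,W): not NE [P2→Q gives 8>5; P3→X gives 9>5]
(C,Q,X): not NE [P1→B gives 10>9; P3→Y gives 9>1]
(C,Q,Y): not NE [P2→R gives 7>2]
(C,Q,Z): not NE [P1→B gives 7>5; P2→P gives 9>6; P3→Y gives 9>8]
(C,Q,W): not NE [P3→Y gives 9>2]
(C,R,X): not NE [P1→B gives 7>6; P2→Q gives 6>0]
(C,R,Y): not NE [P3→X gives 9>4]
(C,R,Z): not NE [P2→P gives 9>8; P3→X gives 9>2]
(C,R,W): not NE [P1→A gives 3>1; P2→Q gives 8>0; P3→X gives 9>0]
(C,S,X): not NE [P2→Q gives 6>1; P3→W gives 7>3]
(C,S,Y): not NE [P1→A gives 8>0; P2→R gives 7>6; P3→W gives 7>4]
(C,S,Z): not NE [P2→P gives 9>7; P3→W gives 7>2]
(C,S,W): not NE [P2→Q gives 8>0]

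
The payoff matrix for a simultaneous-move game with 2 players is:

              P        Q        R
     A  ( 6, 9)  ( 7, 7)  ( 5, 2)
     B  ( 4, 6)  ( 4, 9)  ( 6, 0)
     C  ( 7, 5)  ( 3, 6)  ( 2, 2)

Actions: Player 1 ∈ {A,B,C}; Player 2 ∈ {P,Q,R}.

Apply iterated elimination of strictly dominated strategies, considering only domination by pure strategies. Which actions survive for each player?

P2 drop R (P beats it: A:9>2 B:6>0 C:5>2)
P1 drop B (A beats it: P:6>4 Q:7>4)
P1→{A,C} P2→{P,Q}

Survivors P1:{A,C} P2:{P,Q}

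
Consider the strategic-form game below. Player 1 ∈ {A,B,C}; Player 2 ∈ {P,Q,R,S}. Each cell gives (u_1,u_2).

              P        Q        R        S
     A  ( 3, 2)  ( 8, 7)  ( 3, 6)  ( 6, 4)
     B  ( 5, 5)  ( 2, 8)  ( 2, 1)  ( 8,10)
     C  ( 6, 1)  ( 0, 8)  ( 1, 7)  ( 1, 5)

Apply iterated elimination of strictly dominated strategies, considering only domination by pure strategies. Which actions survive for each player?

P2 drop P (Q beats it: A:7>2 B:8>5 C:8>1)
P1 drop C (A beats it: Q:8>0 R:3>1 S:6>1)
P2 drop R (Q beats it: A:7>6 B:8>1)
P1→{A,B} P2→{Q,S}

Remaining: P1:{A,B} P2:{Q,S}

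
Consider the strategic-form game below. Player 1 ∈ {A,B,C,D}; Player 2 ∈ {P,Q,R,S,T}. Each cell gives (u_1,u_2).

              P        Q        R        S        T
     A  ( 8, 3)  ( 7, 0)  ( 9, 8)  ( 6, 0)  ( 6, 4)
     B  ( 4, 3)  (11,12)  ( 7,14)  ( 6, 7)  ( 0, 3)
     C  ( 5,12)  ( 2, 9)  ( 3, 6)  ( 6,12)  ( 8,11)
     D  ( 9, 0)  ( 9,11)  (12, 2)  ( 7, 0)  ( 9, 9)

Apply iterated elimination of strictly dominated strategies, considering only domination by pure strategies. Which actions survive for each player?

Survivors P1:{B,D} P2:{Q,R}

P1 drop A (D beats it: P:9>8 Q:9>7 R:12>9 S:7>6 T:9>6)
P1 drop C (D beats it: P:9>5 Q:9>2 R:12>3 S:7>6 T:9>8)
P2 drop P (Q beats it: B:12>3 D:11>0)
P2 drop S (Q beats it: B:12>7 D:11>0)
P2 drop T (Q beats it: B:12>3 D:11>9)
P1→{B,D} P2→{Q,R}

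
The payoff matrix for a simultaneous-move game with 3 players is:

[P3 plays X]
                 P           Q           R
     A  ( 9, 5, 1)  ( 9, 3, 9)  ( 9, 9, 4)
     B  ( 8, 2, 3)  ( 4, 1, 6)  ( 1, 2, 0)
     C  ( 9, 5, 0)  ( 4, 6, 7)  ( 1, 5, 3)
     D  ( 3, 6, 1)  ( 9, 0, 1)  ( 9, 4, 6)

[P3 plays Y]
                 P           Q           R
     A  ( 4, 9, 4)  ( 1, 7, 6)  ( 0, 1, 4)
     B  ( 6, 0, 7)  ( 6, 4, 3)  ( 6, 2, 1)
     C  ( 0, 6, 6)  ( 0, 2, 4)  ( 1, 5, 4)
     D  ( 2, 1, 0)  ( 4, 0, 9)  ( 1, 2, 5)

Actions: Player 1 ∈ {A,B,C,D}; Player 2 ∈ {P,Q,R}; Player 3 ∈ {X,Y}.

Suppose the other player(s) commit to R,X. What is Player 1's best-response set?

u_1(A vs R,X) = 9
u_1(B vs R,X) = 1
u_1(C vs R,X) = 1
u_1(D vs R,X) = 9
max payoff 9 at {A,D}

argmax u_1 = {A,D}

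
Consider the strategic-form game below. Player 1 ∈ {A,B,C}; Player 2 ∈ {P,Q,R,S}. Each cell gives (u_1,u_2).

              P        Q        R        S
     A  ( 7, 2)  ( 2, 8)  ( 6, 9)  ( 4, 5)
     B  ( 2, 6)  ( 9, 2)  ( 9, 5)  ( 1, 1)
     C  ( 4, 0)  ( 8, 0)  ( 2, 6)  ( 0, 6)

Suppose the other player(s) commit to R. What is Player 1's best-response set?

u_1(A vs R) = 6
u_1(B vs R) = 9
u_1(C vs R) = 2
max payoff 9 at {B}

P1 best: {B}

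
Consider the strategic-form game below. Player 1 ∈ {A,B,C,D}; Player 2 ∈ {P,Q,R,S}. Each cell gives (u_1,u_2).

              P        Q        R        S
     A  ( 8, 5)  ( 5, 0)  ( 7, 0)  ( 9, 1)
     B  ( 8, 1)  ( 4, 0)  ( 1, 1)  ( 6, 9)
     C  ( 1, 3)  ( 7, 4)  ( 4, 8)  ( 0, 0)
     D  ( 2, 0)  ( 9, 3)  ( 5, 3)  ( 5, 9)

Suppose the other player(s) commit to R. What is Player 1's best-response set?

P1 best: {A}

u_1(A vs R) = 7
u_1(B vs R) = 1
u_1(C vs R) = 4
u_1(D vs R) = 5
max payoff 7 at {A}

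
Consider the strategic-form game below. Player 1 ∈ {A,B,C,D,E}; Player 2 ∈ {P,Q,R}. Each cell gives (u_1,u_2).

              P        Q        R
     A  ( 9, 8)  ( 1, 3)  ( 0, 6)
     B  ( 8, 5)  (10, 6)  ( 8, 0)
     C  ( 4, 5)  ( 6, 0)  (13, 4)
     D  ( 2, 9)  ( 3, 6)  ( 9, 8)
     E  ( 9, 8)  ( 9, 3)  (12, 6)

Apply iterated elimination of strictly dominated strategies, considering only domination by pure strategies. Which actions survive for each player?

P1 drop D (C beats it: P:4>2 Q:6>3 R:13>9)
P2 drop R (P beats it: A:8>6 B:5>0 C:5>4 E:8>6)
P1 drop C (B beats it: P:8>4 Q:10>6)
P1→{A,B,E} P2→{P,Q}

Remaining: P1:{A,B,E} P2:{P,Q}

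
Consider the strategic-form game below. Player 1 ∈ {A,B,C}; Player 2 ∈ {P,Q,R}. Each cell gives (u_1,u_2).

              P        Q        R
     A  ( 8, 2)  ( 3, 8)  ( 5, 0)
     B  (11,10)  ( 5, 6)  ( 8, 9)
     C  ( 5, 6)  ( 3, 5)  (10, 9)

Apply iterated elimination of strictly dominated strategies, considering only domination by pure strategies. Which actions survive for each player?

P1 drop A (B beats it: P:11>8 Q:5>3 R:8>5)
P2 drop Q (P beats it: B:10>6 C:6>5)
P1→{B,C} P2→{P,R}

Remaining: P1:{B,C} P2:{P,R}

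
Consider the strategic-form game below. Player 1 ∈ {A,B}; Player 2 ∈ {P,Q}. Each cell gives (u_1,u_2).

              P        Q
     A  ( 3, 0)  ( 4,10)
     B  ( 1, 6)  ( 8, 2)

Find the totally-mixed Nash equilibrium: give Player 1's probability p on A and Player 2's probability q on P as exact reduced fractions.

P1 indiff ⇒ q·3+(1-q)·4 = q·1+(1-q)·8 ⇒ q(2) = (1-q)(4) ⇒ q = 2/3
P2 indiff ⇒ p·0+(1-p)·6 = p·10+(1-p)·2 ⇒ p(-10) = (1-p)(-4) ⇒ p = 2/7

P1 mixes 2/7 on A; P2 mixes 2/3 on P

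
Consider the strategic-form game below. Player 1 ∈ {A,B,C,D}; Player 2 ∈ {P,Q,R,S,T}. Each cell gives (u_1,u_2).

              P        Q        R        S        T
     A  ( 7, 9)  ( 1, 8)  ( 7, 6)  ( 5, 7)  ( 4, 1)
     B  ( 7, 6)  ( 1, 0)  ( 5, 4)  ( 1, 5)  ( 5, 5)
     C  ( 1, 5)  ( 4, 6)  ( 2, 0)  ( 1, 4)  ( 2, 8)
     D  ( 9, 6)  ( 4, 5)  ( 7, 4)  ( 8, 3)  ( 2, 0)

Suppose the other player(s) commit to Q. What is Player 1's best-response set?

u_1(A vs Q) = 1
u_1(B vs Q) = 1
u_1(C vs Q) = 4
u_1(D vs Q) = 4
max payoff 4 at {C,D}

P1 best: {C,D}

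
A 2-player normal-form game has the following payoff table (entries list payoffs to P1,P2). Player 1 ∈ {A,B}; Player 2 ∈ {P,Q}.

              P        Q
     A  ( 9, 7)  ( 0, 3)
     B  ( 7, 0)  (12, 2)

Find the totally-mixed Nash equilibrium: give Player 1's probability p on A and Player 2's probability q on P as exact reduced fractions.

P1 indiff ⇒ q·9+(1-q)·0 = q·7+(1-q)·12 ⇒ q(2) = (1-q)(12) ⇒ q = 6/7
P2 indiff ⇒ p·7+(1-p)·0 = p·3+(1-p)·2 ⇒ p(4) = (1-p)(2) ⇒ p = 1/3

P1 mixes 1/3 on A; P2 mixes 6/7 on P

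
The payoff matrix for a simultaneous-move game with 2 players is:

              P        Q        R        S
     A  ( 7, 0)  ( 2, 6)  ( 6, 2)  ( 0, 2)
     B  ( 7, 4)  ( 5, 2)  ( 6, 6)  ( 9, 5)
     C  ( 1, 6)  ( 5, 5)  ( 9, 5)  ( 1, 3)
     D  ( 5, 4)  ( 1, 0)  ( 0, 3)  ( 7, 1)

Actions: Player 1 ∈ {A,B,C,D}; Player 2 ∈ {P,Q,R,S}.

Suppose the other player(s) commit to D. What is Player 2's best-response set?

BR_2 = {P}

u_2(P vs D) = 4
u_2(Q vs D) = 0
u_2(R vs D) = 3
u_2(S vs D) = 1
max payoff 4 at {P}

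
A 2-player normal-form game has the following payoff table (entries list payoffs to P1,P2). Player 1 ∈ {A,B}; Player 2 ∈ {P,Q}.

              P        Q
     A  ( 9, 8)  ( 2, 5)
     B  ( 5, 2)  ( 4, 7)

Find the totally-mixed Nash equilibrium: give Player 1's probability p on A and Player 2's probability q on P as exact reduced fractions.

(p,q) = (5/8, 1/3)

P1 indiff ⇒ q·9+(1-q)·2 = q·5+(1-q)·4 ⇒ q(4) = (1-q)(2) ⇒ q = 1/3
P2 indiff ⇒ p·8+(1-p)·2 = p·5+(1-p)·7 ⇒ p(3) = (1-p)(5) ⇒ p = 5/8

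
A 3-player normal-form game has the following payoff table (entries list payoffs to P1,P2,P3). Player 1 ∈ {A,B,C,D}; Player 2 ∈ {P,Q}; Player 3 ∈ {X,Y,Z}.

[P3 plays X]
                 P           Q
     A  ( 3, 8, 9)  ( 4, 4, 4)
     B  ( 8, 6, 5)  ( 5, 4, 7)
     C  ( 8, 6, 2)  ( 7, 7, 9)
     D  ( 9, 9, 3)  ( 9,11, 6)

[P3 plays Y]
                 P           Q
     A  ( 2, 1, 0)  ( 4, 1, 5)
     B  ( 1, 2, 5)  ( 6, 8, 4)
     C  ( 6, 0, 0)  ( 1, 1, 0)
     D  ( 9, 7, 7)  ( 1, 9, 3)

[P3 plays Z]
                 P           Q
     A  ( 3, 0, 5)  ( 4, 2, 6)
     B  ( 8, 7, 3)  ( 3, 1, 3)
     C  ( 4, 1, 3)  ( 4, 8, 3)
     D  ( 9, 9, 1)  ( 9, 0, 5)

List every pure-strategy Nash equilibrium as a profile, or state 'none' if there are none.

PSNE = {(D,Q,X)}

(A,P,X): not NE [P1→D gives 9>3]
(A,P,Y): not NE [P1→D gives 9>2; P3→X gives 9>0]
(A,P,Z): not NE [P1→D gives 9>3; P2→Q gives 2>0; P3→X gives 9>5]
(A,Q,X): not NE [P1→D gives 9>4; P2→P gives 8>4; P3→Z gives 6>4]
(A,Q,Y): not NE [P1→B gives 6>4; P3→Z gives 6>5]
(A,Q,Z): not NE [P1→D gives 9>4]
(B,P,X): not NE [P1→D gives 9>8]
(B,P,Y): not NE [P1→D gives 9>1; P2→Q gives 8>2]
(B,P,Z): not NE [P1→D gives 9>8; P3→Y gives 5>3]
(B,Q,X): not NE [P1→D gives 9>5; P2→P gives 6>4]
(B,Q,Y): not NE [P3→X gives 7>4]
(B,Q,Z): not NE [P1→D gives 9>3; P2→P gives 7>1; P3→X gives 7>3]
(C,P,X): not NE [P1→D gives 9>8; P2→Q gives 7>6; P3→Z gives 3>2]
(C,P,Y): not NE [P1→D gives 9>6; P2→Q gives 1>0; P3→Z gives 3>0]
(C,P,Z): not NE [P1→D gives 9>4; P2→Q gives 8>1]
(C,Q,X): not NE [P1→D gives 9>7]
(C,Q,Y): not NE [P1→B gives 6>1; P3→X gives 9>0]
(C,Q,Z): not NE [P1→D gives 9>4; P3→X gives 9>3]
(D,P,X): not NE [P2→Q gives 11>9; P3→Y gives 7>3]
(D,P,Y): not NE [P2→Q gives 9>7]
(D,P,Z): not NE [P3→Y gives 7>1]
(D,Q,X): NE
(D,Q,Y): not NE [P1→B gives 6>1; P3→X gives 6>3]
(D,Q,Z): not NE [P2→P gives 9>0; P3→X gives 6>5]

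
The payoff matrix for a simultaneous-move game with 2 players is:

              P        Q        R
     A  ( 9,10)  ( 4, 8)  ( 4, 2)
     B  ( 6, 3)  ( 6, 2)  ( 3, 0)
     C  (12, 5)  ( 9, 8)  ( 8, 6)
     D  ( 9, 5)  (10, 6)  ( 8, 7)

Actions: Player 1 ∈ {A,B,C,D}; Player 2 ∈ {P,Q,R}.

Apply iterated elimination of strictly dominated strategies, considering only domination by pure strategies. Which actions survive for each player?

P1 drop A (C beats it: P:12>9 Q:9>4 R:8>4)
P1 drop B (C beats it: P:12>6 Q:9>6 R:8>3)
P2 drop P (Q beats it: C:8>5 D:6>5)
P1→{C,D} P2→{Q,R}

Survivors P1:{C,D} P2:{Q,R}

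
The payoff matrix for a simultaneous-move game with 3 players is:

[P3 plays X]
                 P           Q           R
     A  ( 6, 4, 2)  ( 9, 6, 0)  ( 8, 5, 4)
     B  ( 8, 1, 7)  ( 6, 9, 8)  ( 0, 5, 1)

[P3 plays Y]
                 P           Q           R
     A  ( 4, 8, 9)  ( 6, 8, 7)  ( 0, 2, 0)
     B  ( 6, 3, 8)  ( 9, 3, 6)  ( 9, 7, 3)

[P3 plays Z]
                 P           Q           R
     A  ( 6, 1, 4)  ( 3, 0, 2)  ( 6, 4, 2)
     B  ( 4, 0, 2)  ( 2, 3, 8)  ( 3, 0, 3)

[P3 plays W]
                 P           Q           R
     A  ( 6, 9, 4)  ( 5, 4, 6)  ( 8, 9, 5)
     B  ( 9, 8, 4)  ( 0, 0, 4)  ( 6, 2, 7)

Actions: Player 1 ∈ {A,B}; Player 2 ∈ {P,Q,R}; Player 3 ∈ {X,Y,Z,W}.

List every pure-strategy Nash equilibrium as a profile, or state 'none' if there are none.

(A,P,X): not NE [P1→B gives 8>6; P2→Q gives 6>4; P3→Y gives 9>2]
(A,P,Y): not NE [P1→B gives 6>4]
(A,P,Z): not NE [P2→R gives 4>1; P3→Y gives 9>4]
(A,P,W): not NE [P1→B gives 9>6; P3→Y gives 9>4]
(A,Q,X): not NE [P3→Y gives 7>0]
(A,Q,Y): not NE [P1→B gives 9>6]
(A,Q,Z): not NE [P2→R gives 4>0; P3→Y gives 7>2]
(A,Q,W): not NE [P2→R gives 9>4; P3→Y gives 7>6]
(A,R,X): not NE [P2→Q gives 6>5; P3→W gives 5>4]
(A,R,Y): not NE [P1→B gives 9>0; P2→Q gives 8>2; P3→W gives 5>0]
(A,R,Z): not NE [P3→W gives 5>2]
(A,R,W): NE
(B,P,X): not NE [P2→Q gives 9>1; P3→Y gives 8>7]
(B,P,Y): not NE [P2→R gives 7>3]
(B,P,Z): not NE [P1→A gives 6>4; P2→Q gives 3>0; P3→Y gives 8>2]
(B,P,W): not NE [P3→Y gives 8>4]
(B,Q,X): not NE [P1→A gives 9>6]
(B,Q,Y): not NE [P2→R gives 7>3; P3→Z gives 8>6]
(B,Q,Z): not NE [P1→A gives 3>2]
(B,Q,W): not NE [P1→A gives 5>0; P2→P gives 8>0; P3→Z gives 8>4]
(B,R,X): not NE [P1→A gives 8>0; P2→Q gives 9>5; P3→W gives 7>1]
(B,R,Y): not NE [P3→W gives 7>3]
(B,R,Z): not NE [P1→A gives 6>3; P2→Q gives 3>0; P3→W gives 7>3]
(B,R,W): not NE [P1→A gives 8>6; P2→P gives 8>2]

Nash profiles: (A,R,W)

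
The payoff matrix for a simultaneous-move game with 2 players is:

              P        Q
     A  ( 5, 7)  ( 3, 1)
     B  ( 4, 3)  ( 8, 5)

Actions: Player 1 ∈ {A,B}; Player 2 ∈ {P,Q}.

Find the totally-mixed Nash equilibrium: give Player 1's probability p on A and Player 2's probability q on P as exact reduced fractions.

P1 indiff ⇒ q·5+(1-q)·3 = q·4+(1-q)·8 ⇒ q(1) = (1-q)(5) ⇒ q = 5/6
P2 indiff ⇒ p·7+(1-p)·3 = p·1+(1-p)·5 ⇒ p(6) = (1-p)(2) ⇒ p = 1/4

P1 mixes 1/4 on A; P2 mixes 5/6 on P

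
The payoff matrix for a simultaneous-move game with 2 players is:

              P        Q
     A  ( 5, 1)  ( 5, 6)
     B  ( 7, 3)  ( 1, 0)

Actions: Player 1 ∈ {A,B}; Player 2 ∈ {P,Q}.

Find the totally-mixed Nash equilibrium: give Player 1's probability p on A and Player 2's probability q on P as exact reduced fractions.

P1 indiff ⇒ q·5+(1-q)·5 = q·7+(1-q)·1 ⇒ q(-2) = (1-q)(-4) ⇒ q = 2/3
P2 indiff ⇒ p·1+(1-p)·3 = p·6+(1-p)·0 ⇒ p(-5) = (1-p)(-3) ⇒ p = 3/8

P1 mixes 3/8 on A; P2 mixes 2/3 on P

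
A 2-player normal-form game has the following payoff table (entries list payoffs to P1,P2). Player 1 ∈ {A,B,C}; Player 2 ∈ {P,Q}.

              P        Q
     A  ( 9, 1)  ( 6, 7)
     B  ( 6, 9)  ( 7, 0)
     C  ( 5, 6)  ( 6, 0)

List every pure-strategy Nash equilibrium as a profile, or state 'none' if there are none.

(A,P): not NE [P2→Q gives 7>1]
(A,Q): not NE [P1→B gives 7>6]
(B,P): not NE [P1→A gives 9>6]
(B,Q): not NE [P2→P gives 9>0]
(C,P): not NE [P1→A gives 9>5]
(C,Q): not NE [P1→B gives 7>6; P2→P gives 6>0]

PSNE: ∅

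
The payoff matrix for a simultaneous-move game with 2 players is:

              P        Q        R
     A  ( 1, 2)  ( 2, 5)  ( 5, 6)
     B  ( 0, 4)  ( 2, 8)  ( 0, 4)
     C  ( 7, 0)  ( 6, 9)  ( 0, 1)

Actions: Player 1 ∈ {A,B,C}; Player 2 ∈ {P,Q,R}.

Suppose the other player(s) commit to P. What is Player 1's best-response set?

BR_1 = {C}

u_1(A vs P) = 1
u_1(B vs P) = 0
u_1(C vs P) = 7
max payoff 7 at {C}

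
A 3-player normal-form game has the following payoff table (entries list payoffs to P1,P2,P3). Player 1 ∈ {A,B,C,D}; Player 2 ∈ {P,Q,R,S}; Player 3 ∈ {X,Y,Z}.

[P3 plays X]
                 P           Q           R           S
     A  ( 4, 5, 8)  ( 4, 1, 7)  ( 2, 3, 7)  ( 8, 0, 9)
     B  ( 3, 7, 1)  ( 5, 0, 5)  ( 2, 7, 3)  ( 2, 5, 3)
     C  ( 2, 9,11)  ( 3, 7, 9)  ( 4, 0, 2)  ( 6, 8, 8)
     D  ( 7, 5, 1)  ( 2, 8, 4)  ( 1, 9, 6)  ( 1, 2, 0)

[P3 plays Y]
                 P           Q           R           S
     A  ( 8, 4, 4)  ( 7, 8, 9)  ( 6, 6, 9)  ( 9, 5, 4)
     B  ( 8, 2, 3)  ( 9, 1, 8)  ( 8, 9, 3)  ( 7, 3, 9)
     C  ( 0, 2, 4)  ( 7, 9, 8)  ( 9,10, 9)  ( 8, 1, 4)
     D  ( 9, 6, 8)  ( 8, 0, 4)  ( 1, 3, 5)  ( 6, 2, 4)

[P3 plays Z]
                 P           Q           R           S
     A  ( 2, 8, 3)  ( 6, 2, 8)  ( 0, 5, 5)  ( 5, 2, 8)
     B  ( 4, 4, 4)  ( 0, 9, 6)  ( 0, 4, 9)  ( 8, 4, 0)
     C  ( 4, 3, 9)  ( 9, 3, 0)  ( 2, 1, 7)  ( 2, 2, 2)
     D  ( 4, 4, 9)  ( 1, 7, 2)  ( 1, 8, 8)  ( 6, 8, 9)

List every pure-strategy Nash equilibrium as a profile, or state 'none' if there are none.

Nash profiles: (C,R,Y)

(A,P,X): not NE [P1→D gives 7>4]
(A,P,Y): not NE [P1→D gives 9>8; P2→Q gives 8>4; P3→X gives 8>4]
(A,P,Z): not NE [P1→D gives 4>2; P3→X gives 8>3]
(A,Q,X): not NE [P1→B gives 5>4; P2→P gives 5>1; P3→Y gives 9>7]
(A,Q,Y): not NE [P1→B gives 9>7]
(A,Q,Z): not NE [P1→C gives 9>6; P2→P gives 8>2; P3→Y gives 9>8]
(A,R,X): not NE [P1→C gives 4>2; P2→P gives 5>3; P3→Y gives 9>7]
(A,R,Y): not NE [P1→C gives 9>6; P2→Q gives 8>6]
(A,R,Z): not NE [P1→C gives 2>0; P2→P gives 8>5; P3→Y gives 9>5]
(A,S,X): not NE [P2→P gives 5>0]
(A,S,Y): not NE [P2→Q gives 8>5; P3→X gives 9>4]
(A,S,Z): not NE [P1→B gives 8>5; P2→P gives 8>2; P3→X gives 9>8]
(B,P,X): not NE [P1→D gives 7>3; P3→Z gives 4>1]
(B,P,Y): not NE [P1→D gives 9>8; P2→R gives 9>2; P3→Z gives 4>3]
(B,P,Z): not NE [P2→Q gives 9>4]
(B,Q,X): not NE [P2→R gives 7>0; P3→Y gives 8>5]
(B,Q,Y): not NE [P2→R gives 9>1]
(B,Q,Z): not NE [P1→C gives 9>0; P3→Y gives 8>6]
(B,R,X): not NE [P1→C gives 4>2; P3→Z gives 9>3]
(B,R,Y): not NE [P1→C gives 9>8; P3→Z gives 9>3]
(B,R,Z): not NE [P1→C gives 2>0; P2→Q gives 9>4]
(B,S,X): not NE [P1→A gives 8>2; P2→R gives 7>5; P3→Y gives 9>3]
(B,S,Y): not NE [P1→A gives 9>7; P2→R gives 9>3]
(B,S,Z): not NE [P2→Q gives 9>4; P3→Y gives 9>0]
(C,P,X): not NE [P1→D gives 7>2]
(C,P,Y): not NE [P1→D gives 9>0; P2→R gives 10>2; P3→X gives 11>4]
(C,P,Z): not NE [P3→X gives 11>9]
(C,Q,X): not NE [P1→B gives 5>3; P2→P gives 9>7]
(C,Q,Y): not NE [P1→B gives 9>7; P2→R gives 10>9; P3→X gives 9>8]
(C,Q,Z): not NE [P3→X gives 9>0]
(C,R,X): not NE [P2→P gives 9>0; P3→Y gives 9>2]
(C,R,Y): NE
(C,R,Z): not NE [P2→Q gives 3>1; P3→Y gives 9>7]
(C,S,X): not NE [P1→A gives 8>6; P2→P gives 9>8]
(C,S,Y): not NE [P1→A gives 9>8; P2→R gives 10>1; P3→X gives 8>4]
(C,S,Z): not NE [P1→B gives 8>2; P2→Q gives 3>2; P3→X gives 8>2]
(D,P,X): not NE [P2→R gives 9>5; P3→Z gives 9>1]
(D,P,Y): not NE [P3→Z gives 9>8]
(D,P,Z): not NE [P2→S gives 8>4]
(D,Q,X): not NE [P1→B gives 5>2; P2→R gives 9>8]
(D,Q,Y): not NE [P1→B gives 9>8; P2→P gives 6>0]
(D,Q,Z): not NE [P1→C gives 9>1; P2→S gives 8>7; P3→Y gives 4>2]
(D,R,X): not NE [P1→C gives 4>1; P3→Z gives 8>6]
(D,R,Y): not NE [P1→C gives 9>1; P2→P gives 6>3; P3→Z gives 8>5]
(D,R,Z): not NE [P1→C gives 2>1]
(D,S,X): not NE [P1→A gives 8>1; P2→R gives 9>2; P3→Z gives 9>0]
(D,S,Y): not NE [P1→A gives 9>6; P2→P gives 6>2; P3→Z gives 9>4]
(D,S,Z): not NE [P1→B gives 8>6]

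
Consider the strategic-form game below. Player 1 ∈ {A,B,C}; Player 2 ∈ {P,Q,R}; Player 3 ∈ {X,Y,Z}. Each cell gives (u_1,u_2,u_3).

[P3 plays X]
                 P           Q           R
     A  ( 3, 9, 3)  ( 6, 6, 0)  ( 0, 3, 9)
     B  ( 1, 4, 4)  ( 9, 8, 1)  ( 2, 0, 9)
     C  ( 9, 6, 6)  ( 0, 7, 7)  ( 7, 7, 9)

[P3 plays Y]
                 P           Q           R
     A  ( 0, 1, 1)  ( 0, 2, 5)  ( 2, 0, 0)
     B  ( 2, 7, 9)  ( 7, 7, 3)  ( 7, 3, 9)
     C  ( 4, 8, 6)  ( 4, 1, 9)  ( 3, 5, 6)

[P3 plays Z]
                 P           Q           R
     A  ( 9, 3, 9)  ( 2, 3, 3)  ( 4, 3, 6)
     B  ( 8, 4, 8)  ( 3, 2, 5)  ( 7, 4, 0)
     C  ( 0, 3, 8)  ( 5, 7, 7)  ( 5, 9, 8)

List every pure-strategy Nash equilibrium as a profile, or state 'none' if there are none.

Nash profiles: (A,P,Z), (C,R,X)

(A,P,X): not NE [P1→C gives 9>3; P3→Z gives 9>3]
(A,P,Y): not NE [P1→C gives 4>0; P2→Q gives 2>1; P3→Z gives 9>1]
(A,P,Z): NE
(A,Q,X): not NE [P1→B gives 9>6; P2→P gives 9>6; P3→Y gives 5>0]
(A,Q,Y): not NE [P1→B gives 7>0]
(A,Q,Z): not NE [P1→C gives 5>2; P3→Y gives 5>3]
(A,R,X): not NE [P1→C gives 7>0; P2→P gives 9>3]
(A,R,Y): not NE [P1→B gives 7>2; P2→Q gives 2>0; P3→X gives 9>0]
(A,R,Z): not NE [P1→B gives 7>4; P3→X gives 9>6]
(B,P,X): not NE [P1→C gives 9>1; P2→Q gives 8>4; P3→Y gives 9>4]
(B,P,Y): not NE [P1→C gives 4>2]
(B,P,Z): not NE [P1→A gives 9>8; P3→Y gives 9>8]
(B,Q,X): not NE [P3→Z gives 5>1]
(B,Q,Y): not NE [P3→Z gives 5>3]
(B,Q,Z): not NE [P1→C gives 5>3; P2→R gives 4>2]
(B,R,X): not NE [P1→C gives 7>2; P2→Q gives 8>0]
(B,R,Y): not NE [P2→Q gives 7>3]
(B,R,Z): not NE [P3→Y gives 9>0]
(C,P,X): not NE [P2→R gives 7>6; P3→Z gives 8>6]
(C,P,Y): not NE [P3→Z gives 8>6]
(C,P,Z): not NE [P1→A gives 9>0; P2→R gives 9>3]
(C,Q,X): not NE [P1→B gives 9>0; P3→Y gives 9>7]
(C,Q,Y): not NE [P1→B gives 7>4; P2→P gives 8>1]
(C,Q,Z): not NE [P2→R gives 9>7; P3→Y gives 9>7]
(C,R,X): NE
(C,R,Y): not NE [P1→B gives 7>3; P2→P gives 8>5; P3→X gives 9>6]
(C,R,Z): not NE [P1→B gives 7>5; P3→X gives 9>8]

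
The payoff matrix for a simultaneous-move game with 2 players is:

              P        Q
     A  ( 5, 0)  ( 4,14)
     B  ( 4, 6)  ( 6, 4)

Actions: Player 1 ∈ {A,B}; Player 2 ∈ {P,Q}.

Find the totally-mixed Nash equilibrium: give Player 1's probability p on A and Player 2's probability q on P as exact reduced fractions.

P1 indiff ⇒ q·5+(1-q)·4 = q·4+(1-q)·6 ⇒ q(1) = (1-q)(2) ⇒ q = 2/3
P2 indiff ⇒ p·0+(1-p)·6 = p·14+(1-p)·4 ⇒ p(-14) = (1-p)(-2) ⇒ p = 1/8

p=1/8, q=2/3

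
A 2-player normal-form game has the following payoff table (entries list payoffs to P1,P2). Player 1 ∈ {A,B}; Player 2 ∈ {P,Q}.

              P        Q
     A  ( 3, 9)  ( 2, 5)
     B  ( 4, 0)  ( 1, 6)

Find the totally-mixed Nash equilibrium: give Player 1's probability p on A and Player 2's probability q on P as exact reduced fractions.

P1 mixes 3/5 on A; P2 mixes 1/2 on P

P1 indiff ⇒ q·3+(1-q)·2 = q·4+(1-q)·1 ⇒ q(-1) = (1-q)(-1) ⇒ q = 1/2
P2 indiff ⇒ p·9+(1-p)·0 = p·5+(1-p)·6 ⇒ p(4) = (1-p)(6) ⇒ p = 3/5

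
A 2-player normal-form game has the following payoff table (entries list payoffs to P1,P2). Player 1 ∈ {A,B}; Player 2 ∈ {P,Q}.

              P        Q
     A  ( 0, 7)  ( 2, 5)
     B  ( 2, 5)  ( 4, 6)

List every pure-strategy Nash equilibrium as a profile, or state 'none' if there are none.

(A,P): not NE [P1→B gives 2>0]
(A,Q): not NE [P1→B gives 4>2; P2→P gives 7>5]
(B,P): not NE [P2→Q gives 6>5]
(B,Q): NE

Nash profiles: (B,Q)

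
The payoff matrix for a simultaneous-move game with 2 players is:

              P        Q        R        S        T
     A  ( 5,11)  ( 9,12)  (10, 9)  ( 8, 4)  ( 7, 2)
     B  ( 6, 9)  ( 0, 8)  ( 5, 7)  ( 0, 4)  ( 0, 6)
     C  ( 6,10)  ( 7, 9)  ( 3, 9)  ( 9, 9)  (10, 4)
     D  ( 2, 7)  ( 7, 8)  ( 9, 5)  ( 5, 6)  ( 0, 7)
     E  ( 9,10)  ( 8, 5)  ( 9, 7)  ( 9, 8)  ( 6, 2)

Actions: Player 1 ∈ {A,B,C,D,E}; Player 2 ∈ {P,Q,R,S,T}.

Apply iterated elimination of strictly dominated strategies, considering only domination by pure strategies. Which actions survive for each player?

Remaining: P1:{A,E} P2:{P,Q}

P1 drop B (E beats it: P:9>6 Q:8>0 R:9>5 S:9>0 T:6>0)
P1 drop D (A beats it: P:5>2 Q:9>7 R:10>9 S:8>5 T:7>0)
P2 drop R (P beats it: A:11>9 C:10>9 E:10>7)
P2 drop S (P beats it: A:11>4 C:10>9 E:10>8)
P2 drop T (P beats it: A:11>2 C:10>4 E:10>2)
P1 drop C (E beats it: P:9>6 Q:8>7)
P1→{A,E} P2→{P,Q}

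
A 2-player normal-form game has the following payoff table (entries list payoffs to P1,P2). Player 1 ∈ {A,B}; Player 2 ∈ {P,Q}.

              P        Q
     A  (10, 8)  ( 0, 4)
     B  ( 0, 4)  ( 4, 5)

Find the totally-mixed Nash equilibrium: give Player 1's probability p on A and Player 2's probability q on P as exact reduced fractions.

P1 mixes 1/5 on A; P2 mixes 2/7 on P

P1 indiff ⇒ q·10+(1-q)·0 = q·0+(1-q)·4 ⇒ q(10) = (1-q)(4) ⇒ q = 2/7
P2 indiff ⇒ p·8+(1-p)·4 = p·4+(1-p)·5 ⇒ p(4) = (1-p)(1) ⇒ p = 1/5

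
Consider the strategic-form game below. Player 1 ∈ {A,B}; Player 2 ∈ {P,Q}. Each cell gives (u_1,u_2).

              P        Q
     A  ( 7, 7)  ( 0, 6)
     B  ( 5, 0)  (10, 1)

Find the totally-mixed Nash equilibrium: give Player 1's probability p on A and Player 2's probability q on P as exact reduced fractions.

P1 mixes 1/2 on A; P2 mixes 5/6 on P

P1 indiff ⇒ q·7+(1-q)·0 = q·5+(1-q)·10 ⇒ q(2) = (1-q)(10) ⇒ q = 5/6
P2 indiff ⇒ p·7+(1-p)·0 = p·6+(1-p)·1 ⇒ p(1) = (1-p)(1) ⇒ p = 1/2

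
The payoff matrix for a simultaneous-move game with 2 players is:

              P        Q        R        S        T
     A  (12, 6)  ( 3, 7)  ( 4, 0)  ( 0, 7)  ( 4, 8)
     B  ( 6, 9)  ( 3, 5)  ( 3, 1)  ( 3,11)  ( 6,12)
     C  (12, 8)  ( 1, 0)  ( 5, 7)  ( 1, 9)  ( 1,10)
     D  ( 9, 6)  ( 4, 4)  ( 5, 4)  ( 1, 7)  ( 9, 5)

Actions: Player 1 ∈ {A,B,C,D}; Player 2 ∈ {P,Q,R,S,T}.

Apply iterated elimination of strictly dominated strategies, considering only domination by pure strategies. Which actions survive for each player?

IESDS → P1:{B,D} P2:{S,T}

P2 drop P (S beats it: A:7>6 B:11>9 C:9>8 D:7>6)
P1 drop A (D beats it: Q:4>3 R:5>4 S:1>0 T:9>4)
P2 drop Q (S beats it: B:11>5 C:9>0 D:7>4)
P2 drop R (S beats it: B:11>1 C:9>7 D:7>4)
P1 drop C (B beats it: S:3>1 T:6>1)
P1→{B,D} P2→{S,T}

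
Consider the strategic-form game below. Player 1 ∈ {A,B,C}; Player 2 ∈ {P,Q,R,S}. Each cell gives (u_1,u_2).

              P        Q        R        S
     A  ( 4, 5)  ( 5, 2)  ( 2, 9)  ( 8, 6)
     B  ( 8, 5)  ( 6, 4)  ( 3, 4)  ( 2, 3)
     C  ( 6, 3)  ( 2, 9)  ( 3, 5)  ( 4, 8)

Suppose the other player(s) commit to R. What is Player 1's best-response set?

argmax u_1 = {B,C}

u_1(A vs R) = 2
u_1(B vs R) = 3
u_1(C vs R) = 3
max payoff 3 at {B,C}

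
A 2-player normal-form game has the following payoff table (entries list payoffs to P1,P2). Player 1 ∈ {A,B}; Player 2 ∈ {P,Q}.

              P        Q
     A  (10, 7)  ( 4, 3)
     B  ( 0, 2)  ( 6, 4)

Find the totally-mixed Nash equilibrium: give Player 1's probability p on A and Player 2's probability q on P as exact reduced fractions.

(p,q) = (1/3, 1/6)

P1 indiff ⇒ q·10+(1-q)·4 = q·0+(1-q)·6 ⇒ q(10) = (1-q)(2) ⇒ q = 1/6
P2 indiff ⇒ p·7+(1-p)·2 = p·3+(1-p)·4 ⇒ p(4) = (1-p)(2) ⇒ p = 1/3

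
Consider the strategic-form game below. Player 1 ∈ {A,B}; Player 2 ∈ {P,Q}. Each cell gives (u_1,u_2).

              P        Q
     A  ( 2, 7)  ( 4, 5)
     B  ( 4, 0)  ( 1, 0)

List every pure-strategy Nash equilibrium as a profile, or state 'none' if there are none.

PSNE = {(B,P)}

(A,P): not NE [P1→B gives 4>2]
(A,Q): not NE [P2→P gives 7>5]
(B,P): NE
(B,Q): not NE [P1→A gives 4>1]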